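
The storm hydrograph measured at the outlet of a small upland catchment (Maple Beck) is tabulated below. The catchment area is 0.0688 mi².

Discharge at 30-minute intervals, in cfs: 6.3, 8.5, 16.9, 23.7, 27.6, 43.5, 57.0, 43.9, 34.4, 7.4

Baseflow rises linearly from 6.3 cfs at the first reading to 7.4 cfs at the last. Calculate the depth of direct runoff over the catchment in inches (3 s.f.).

Direct runoff: 0.00, 2.08, 10.36, 17.03, 20.81, 36.59, 49.97, 36.74, 27.12, 0.00 cfs; ΣQ_DR = 200.7 cfs.
V = ΣQ_DR · Δt = 200.7 × 1800 s = 3.613 × 10^5 ft³.
Over A = 0.0688 mi², depth = V / A = 2.26 in.

d ≈ 2.26 in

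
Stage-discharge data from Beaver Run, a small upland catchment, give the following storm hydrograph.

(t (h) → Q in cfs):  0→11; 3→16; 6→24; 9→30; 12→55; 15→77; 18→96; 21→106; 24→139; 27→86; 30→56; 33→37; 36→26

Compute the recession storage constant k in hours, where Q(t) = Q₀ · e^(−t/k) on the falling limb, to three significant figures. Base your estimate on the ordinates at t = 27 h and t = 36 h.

k ≈ 7.52 h

On the falling limb, Q drops from 86 to 26 cfs between t = 27 h and t = 36 h (Δt = 9 h).
k = −Δt / ln(Q₂/Q₁) = −9 / ln(26/86) = 7.52 h.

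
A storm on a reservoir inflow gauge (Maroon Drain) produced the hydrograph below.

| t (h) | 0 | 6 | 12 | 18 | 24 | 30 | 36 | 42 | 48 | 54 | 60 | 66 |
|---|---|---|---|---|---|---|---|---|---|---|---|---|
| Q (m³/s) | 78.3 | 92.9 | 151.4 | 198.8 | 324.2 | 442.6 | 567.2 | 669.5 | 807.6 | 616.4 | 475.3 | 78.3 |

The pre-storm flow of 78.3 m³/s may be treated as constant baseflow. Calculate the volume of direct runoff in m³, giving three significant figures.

V ≈ 7.70 × 10^7 m³

Direct-runoff ordinates (Q − Q_b): 0.0, 14.6, 73.1, 120.5, 245.9, 364.3, 488.9, 591.2, 729.3, 538.1, 397.0, 0.0 m³/s.
ΣQ_DR = 3563 m³/s.
With Δt = 6 h = 21600 s, V = ΣQ_DR · Δt = 3563 × 21600 = 7.70 × 10^7 m³.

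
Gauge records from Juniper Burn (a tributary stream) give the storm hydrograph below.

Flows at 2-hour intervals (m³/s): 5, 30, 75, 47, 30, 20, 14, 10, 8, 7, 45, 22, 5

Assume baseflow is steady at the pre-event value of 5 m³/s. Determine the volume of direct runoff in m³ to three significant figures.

V ≈ 1.82 × 10^6 m³

Direct-runoff ordinates (Q − Q_b): 0.0, 25.0, 70.0, 42.0, 25.0, 15.0, 9.0, 5.0, 3.0, 2.0, 40.0, 17.0, 0.0 m³/s.
ΣQ_DR = 253.0 m³/s.
With Δt = 2 h = 7200 s, V = ΣQ_DR · Δt = 253.0 × 7200 = 1.82 × 10^6 m³.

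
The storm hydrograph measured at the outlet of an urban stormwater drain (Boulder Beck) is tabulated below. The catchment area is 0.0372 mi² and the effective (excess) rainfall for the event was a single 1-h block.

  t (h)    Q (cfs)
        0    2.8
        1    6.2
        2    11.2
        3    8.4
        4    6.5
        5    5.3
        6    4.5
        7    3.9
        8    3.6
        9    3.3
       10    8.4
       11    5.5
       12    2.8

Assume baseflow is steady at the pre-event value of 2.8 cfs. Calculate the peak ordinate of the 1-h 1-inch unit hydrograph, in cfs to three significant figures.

Direct runoff: 0.0, 3.4, 8.4, 5.6, 3.7, 2.5, 1.7, 1.1, 0.8, 0.5, 5.6, 2.7, 0.0 cfs; ΣQ_DR = 36.00 cfs, peak = 8.4 cfs.
Runoff depth d = ΣQ_DR·Δt / A = 36.00 × 3600 / (0.0372 mi²) = 1.500 in.
The 1-inch UH is the DRH scaled by (1 in)/d, so U_p = 8.4 × 1/1.500 = 5.60 cfs.

U_p ≈ 5.60 cfs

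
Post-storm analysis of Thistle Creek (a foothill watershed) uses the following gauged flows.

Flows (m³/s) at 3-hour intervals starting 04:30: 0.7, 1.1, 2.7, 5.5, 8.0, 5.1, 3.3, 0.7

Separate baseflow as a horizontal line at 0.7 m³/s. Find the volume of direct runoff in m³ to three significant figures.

V ≈ 2.32 × 10^5 m³

Direct-runoff ordinates (Q − Q_b): 0.0, 0.4, 2.0, 4.8, 7.3, 4.4, 2.6, 0.0 m³/s.
ΣQ_DR = 21.50 m³/s.
With Δt = 3 h = 10800 s, V = ΣQ_DR · Δt = 21.50 × 10800 = 2.32 × 10^5 m³.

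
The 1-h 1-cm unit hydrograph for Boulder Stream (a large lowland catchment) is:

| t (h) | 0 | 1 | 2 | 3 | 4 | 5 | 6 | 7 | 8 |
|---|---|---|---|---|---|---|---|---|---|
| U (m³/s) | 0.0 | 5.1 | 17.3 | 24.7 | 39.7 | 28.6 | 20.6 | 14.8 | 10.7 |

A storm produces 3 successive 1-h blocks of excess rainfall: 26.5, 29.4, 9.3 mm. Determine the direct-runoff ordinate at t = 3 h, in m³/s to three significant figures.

Q ≈ 121 m³/s

By discrete convolution, Q_j = Σ (P_i / 10 mm) · U_{j−i}.
At t = 3 h (j=3): Q = (26.5/10)·24.7 + (29.4/10)·17.3 + (9.3/10)·5.1 = 121 m³/s.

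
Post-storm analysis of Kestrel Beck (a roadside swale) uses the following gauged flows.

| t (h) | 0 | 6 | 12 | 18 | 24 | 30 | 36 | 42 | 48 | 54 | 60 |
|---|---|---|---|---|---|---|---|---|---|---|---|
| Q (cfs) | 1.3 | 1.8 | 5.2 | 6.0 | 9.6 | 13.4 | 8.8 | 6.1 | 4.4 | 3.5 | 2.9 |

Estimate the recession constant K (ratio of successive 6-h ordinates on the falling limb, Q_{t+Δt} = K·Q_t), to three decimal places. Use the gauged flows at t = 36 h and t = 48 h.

K ≈ 0.707

Using the recession-limb readings at t = 36 h and t = 48 h: Q falls from 8.8 to 4.4 cfs over 2 intervals.
K = (Q₂/Q₁)^(1/2) = (4.4/8.8)^(1/2) = 0.707.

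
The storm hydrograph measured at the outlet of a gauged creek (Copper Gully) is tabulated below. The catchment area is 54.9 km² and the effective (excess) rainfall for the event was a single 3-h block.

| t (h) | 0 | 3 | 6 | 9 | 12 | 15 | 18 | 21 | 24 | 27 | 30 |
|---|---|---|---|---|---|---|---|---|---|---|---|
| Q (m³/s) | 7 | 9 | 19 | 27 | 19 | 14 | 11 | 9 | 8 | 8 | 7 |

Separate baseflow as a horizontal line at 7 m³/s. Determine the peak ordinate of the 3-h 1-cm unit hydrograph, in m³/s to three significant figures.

U_p ≈ 16.7 m³/s

Direct runoff: 0.0, 2.0, 12.0, 20.0, 12.0, 7.0, 4.0, 2.0, 1.0, 1.0, 0.0 m³/s; ΣQ_DR = 61.00 m³/s, peak = 20.0 m³/s.
Runoff depth d = ΣQ_DR·Δt / A = 61.00 × 10800 / (54.9 km²) = 12.00 mm.
The 1-cm UH is the DRH scaled by (10 mm)/d, so U_p = 20.0 × 10/12.00 = 16.7 m³/s.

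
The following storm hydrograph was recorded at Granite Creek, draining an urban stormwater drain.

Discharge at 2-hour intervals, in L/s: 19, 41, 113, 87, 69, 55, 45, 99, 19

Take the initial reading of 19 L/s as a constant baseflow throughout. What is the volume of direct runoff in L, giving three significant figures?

Direct-runoff ordinates (Q − Q_b): 0.0, 22.0, 94.0, 68.0, 50.0, 36.0, 26.0, 80.0, 0.0 L/s.
ΣQ_DR = 376.0 L/s.
With Δt = 2 h = 7200 s, V = ΣQ_DR · Δt = 376.0 × 7200 = 2.71 × 10^6 L.

V ≈ 2.71 × 10^6 L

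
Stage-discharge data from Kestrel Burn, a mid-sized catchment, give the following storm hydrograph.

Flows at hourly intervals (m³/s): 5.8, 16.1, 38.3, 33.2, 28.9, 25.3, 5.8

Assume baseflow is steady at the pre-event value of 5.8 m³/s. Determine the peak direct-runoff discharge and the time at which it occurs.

Q_p = 32.5 m³/s at t = 2 h

Subtracting baseflow gives direct-runoff ordinates: 0.0, 10.3, 32.5, 27.4, 23.1, 19.5, 0.0 m³/s.
The maximum is 32.5 m³/s, occurring at the reading for t = 2 h.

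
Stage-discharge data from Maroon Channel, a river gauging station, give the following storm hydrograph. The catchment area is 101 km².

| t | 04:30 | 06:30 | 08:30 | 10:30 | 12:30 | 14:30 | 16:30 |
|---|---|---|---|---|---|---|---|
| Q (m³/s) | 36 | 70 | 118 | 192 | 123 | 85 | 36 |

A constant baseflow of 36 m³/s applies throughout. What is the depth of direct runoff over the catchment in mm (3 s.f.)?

Direct runoff: 0.0, 34.0, 82.0, 156.0, 87.0, 49.0, 0.0 m³/s; ΣQ_DR = 408.0 m³/s.
V = ΣQ_DR · Δt = 408.0 × 7200 s = 2.938 × 10^6 m³.
Over A = 101 km², depth = V / A = 29.1 mm.

d ≈ 29.1 mm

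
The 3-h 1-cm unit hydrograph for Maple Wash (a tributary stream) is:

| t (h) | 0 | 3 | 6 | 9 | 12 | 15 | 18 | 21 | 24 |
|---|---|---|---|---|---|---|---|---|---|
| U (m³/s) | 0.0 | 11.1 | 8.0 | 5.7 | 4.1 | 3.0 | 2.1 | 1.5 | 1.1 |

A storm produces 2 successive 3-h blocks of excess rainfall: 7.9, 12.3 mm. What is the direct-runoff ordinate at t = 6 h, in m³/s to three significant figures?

By discrete convolution, Q_j = Σ (P_i / 10 mm) · U_{j−i}.
At t = 6 h (j=2): Q = (7.9/10)·8.0 + (12.3/10)·11.1 = 20.0 m³/s.

Q ≈ 20.0 m³/s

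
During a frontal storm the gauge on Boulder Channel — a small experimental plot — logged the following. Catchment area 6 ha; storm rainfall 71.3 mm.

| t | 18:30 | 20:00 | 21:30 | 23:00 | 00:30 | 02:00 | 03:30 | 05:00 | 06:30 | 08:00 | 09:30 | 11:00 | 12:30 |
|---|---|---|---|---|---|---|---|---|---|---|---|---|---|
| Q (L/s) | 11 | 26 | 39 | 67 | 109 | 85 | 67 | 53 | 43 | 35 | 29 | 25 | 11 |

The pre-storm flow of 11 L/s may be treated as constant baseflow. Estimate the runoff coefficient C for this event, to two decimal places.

C ≈ 0.58

ΣQ_DR = 457.0 L/s; V = ΣQ_DR·Δt = 2.468 × 10^6 L.
Runoff depth d = V / A = 41.13 mm.
C = d / P = 41.13 / 71.3 = 0.58.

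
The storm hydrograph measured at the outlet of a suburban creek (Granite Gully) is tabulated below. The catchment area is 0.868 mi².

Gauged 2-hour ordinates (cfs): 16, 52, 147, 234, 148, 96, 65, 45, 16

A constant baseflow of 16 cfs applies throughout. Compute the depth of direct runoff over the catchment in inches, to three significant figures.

Direct runoff: 0.0, 36.0, 131.0, 218.0, 132.0, 80.0, 49.0, 29.0, 0.0 cfs; ΣQ_DR = 675.0 cfs.
V = ΣQ_DR · Δt = 675.0 × 7200 s = 4.860 × 10^6 ft³.
Over A = 0.868 mi², depth = V / A = 2.41 in.

d ≈ 2.41 in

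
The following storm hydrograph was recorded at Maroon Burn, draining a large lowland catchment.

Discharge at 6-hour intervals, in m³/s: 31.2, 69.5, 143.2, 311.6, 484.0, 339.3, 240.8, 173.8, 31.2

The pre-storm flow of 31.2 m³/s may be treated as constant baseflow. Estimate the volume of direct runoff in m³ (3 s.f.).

Direct-runoff ordinates (Q − Q_b): 0.0, 38.3, 112.0, 280.4, 452.8, 308.1, 209.6, 142.6, 0.0 m³/s.
ΣQ_DR = 1544 m³/s.
With Δt = 6 h = 21600 s, V = ΣQ_DR · Δt = 1544 × 21600 = 3.33 × 10^7 m³.

V ≈ 3.33 × 10^7 m³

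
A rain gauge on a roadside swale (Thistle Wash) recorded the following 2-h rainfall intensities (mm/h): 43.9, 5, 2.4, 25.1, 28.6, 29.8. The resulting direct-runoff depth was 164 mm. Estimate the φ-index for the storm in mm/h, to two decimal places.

φ ≈ 11.35 mm/h

Only the 4 blocks with intensity above φ contribute runoff: 43.9, 25.1, 28.6, 29.8 mm/h.
Σ(I−φ)·Δt = d  ⇒  (43.9+25.1+28.6+29.8 − 4φ)·2 = 164
φ = (127.4 − 164/2) / 4 = 11.35 mm/h.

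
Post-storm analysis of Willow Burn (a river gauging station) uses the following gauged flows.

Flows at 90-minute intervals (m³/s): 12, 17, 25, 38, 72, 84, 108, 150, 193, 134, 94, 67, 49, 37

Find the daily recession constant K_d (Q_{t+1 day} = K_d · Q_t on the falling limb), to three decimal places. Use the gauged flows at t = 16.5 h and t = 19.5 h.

Between t = 16.5 h and t = 19.5 h the flow falls from 67 to 37 m³/s over 2×1.5 h = 3 h.
Per-interval ratio K = (37/67)^(1/2) = 0.7431; K_d = K^(24/1.5) = 0.009.

K_d ≈ 0.009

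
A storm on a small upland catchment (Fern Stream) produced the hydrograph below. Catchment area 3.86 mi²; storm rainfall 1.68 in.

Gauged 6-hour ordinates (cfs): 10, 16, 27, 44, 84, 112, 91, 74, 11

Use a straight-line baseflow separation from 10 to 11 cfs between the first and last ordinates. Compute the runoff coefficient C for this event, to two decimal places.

ΣQ_DR = 374.5 cfs; V = ΣQ_DR·Δt = 8.089 × 10^6 ft³.
Runoff depth d = V / A = 0.9021 in.
C = d / P = 0.9021 / 1.68 = 0.54.

C ≈ 0.54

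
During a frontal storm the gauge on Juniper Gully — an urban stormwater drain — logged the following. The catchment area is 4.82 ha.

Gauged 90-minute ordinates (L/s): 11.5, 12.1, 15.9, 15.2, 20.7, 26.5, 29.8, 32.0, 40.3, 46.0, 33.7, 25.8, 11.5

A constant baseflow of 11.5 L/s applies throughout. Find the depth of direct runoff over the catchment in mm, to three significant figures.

d ≈ 19.2 mm

Direct runoff: 0.0, 0.6, 4.4, 3.7, 9.2, 15.0, 18.3, 20.5, 28.8, 34.5, 22.2, 14.3, 0.0 L/s; ΣQ_DR = 171.5 L/s.
V = ΣQ_DR · Δt = 171.5 × 5400 s = 9.261 × 10^5 L.
Over A = 4.82 ha, depth = V / A = 19.2 mm.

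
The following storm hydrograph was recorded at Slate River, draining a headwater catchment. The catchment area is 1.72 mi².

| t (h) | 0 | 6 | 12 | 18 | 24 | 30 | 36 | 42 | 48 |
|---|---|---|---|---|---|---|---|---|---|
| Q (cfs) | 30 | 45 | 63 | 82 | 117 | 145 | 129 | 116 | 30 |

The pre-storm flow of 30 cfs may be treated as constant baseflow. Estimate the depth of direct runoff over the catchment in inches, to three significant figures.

d ≈ 2.63 in

Direct runoff: 0.0, 15.0, 33.0, 52.0, 87.0, 115.0, 99.0, 86.0, 0.0 cfs; ΣQ_DR = 487.0 cfs.
V = ΣQ_DR · Δt = 487.0 × 21600 s = 1.052 × 10^7 ft³.
Over A = 1.72 mi², depth = V / A = 2.63 in.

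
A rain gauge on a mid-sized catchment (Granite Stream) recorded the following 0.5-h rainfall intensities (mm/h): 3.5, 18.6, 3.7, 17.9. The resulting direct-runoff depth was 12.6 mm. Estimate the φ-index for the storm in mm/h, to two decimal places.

Only the 2 blocks with intensity above φ contribute runoff: 18.6, 17.9 mm/h.
Σ(I−φ)·Δt = d  ⇒  (18.6+17.9 − 2φ)·0.5 = 12.6
φ = (36.50 − 12.6/0.5) / 2 = 5.65 mm/h.

φ ≈ 5.65 mm/h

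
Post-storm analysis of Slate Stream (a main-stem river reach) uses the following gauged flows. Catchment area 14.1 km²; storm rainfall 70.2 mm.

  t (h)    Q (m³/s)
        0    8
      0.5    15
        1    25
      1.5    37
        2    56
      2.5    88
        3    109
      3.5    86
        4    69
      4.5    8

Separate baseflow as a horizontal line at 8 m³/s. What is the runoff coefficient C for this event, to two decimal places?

C ≈ 0.77

ΣQ_DR = 421.0 m³/s; V = ΣQ_DR·Δt = 7.578 × 10^5 m³.
Runoff depth d = V / A = 53.74 mm.
C = d / P = 53.74 / 70.2 = 0.77.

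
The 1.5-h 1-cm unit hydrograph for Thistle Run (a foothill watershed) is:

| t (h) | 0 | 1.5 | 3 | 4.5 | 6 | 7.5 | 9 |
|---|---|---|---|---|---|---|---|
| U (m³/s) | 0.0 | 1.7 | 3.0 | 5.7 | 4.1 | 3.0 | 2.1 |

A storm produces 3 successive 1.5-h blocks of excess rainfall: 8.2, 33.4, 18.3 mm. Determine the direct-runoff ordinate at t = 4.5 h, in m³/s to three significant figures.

Q ≈ 17.8 m³/s

By discrete convolution, Q_j = Σ (P_i / 10 mm) · U_{j−i}.
At t = 4.5 h (j=3): Q = (8.2/10)·5.7 + (33.4/10)·3.0 + (18.3/10)·1.7 = 17.8 m³/s.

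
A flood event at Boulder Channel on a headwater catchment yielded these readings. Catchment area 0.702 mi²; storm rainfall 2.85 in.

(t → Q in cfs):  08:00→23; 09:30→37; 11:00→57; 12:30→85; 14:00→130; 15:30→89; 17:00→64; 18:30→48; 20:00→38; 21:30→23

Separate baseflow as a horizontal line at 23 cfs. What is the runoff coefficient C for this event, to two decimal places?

C ≈ 0.42

ΣQ_DR = 364.0 cfs; V = ΣQ_DR·Δt = 1.966 × 10^6 ft³.
Runoff depth d = V / A = 1.205 in.
C = d / P = 1.205 / 2.85 = 0.42.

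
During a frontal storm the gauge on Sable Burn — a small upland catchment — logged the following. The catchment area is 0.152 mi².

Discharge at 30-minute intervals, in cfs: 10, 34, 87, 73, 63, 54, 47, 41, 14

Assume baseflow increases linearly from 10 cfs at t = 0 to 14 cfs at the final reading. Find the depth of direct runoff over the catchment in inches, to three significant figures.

Direct runoff: 0.00, 23.50, 76.00, 61.50, 51.00, 41.50, 34.00, 27.50, 0.00 cfs; ΣQ_DR = 315.0 cfs.
V = ΣQ_DR · Δt = 315.0 × 1800 s = 5.670 × 10^5 ft³.
Over A = 0.152 mi², depth = V / A = 1.61 in.

d ≈ 1.61 in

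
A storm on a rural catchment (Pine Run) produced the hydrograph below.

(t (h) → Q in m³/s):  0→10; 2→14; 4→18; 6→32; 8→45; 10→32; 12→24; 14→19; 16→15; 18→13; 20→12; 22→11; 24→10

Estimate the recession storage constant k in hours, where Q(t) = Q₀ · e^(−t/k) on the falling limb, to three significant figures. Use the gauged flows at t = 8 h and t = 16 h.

k ≈ 7.28 h

On the falling limb, Q drops from 45 to 15 m³/s between t = 8 h and t = 16 h (Δt = 8 h).
k = −Δt / ln(Q₂/Q₁) = −8 / ln(15/45) = 7.28 h.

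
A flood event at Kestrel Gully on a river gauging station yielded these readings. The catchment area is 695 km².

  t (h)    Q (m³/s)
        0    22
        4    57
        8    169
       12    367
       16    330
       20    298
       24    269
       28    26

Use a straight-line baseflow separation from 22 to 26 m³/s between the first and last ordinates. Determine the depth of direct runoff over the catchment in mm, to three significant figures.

d ≈ 27.9 mm

Direct runoff: 0.00, 34.43, 145.86, 343.29, 305.71, 273.14, 243.57, 0.00 m³/s; ΣQ_DR = 1346 m³/s.
V = ΣQ_DR · Δt = 1346 × 14400 s = 1.938 × 10^7 m³.
Over A = 695 km², depth = V / A = 27.9 mm.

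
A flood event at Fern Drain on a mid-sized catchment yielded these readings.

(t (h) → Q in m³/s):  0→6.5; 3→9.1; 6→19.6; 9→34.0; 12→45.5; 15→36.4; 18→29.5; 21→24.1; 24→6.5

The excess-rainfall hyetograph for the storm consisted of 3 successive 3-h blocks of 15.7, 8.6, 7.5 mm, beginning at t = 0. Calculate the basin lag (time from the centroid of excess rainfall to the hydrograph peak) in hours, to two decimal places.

t_L ≈ 8.27 h

Centroid of excess rainfall: t_c = Σ P_i·t̄_i / ΣP_i = 3.7264 h (block centres at 1.5, 4.5, 7.5 h).
Hydrograph peak occurs at t = 12 h, so basin lag t_L = 12 − 3.7264 = 8.27 h.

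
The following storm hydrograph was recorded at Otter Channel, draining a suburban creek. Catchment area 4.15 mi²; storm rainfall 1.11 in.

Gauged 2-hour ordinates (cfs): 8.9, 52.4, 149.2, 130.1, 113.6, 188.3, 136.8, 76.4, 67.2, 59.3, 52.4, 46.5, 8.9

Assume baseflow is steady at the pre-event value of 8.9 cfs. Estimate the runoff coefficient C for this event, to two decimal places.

ΣQ_DR = 974.3 cfs; V = ΣQ_DR·Δt = 7.015 × 10^6 ft³.
Runoff depth d = V / A = 0.7276 in.
C = d / P = 0.7276 / 1.11 = 0.66.

C ≈ 0.66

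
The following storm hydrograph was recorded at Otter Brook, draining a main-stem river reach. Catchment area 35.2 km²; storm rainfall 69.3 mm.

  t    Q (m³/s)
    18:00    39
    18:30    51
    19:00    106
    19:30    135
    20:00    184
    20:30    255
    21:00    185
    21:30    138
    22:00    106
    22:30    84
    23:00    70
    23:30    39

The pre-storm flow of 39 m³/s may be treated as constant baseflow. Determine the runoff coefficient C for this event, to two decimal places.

ΣQ_DR = 924.0 m³/s; V = ΣQ_DR·Δt = 1.663 × 10^6 m³.
Runoff depth d = V / A = 47.25 mm.
C = d / P = 47.25 / 69.3 = 0.68.

C ≈ 0.68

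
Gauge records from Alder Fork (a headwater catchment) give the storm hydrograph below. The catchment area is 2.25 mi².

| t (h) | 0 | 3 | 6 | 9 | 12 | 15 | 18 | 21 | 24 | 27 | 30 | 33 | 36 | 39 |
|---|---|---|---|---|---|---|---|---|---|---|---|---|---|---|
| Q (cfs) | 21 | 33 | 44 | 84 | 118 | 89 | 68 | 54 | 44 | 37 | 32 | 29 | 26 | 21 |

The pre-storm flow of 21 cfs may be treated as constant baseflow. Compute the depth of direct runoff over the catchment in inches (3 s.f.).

Direct runoff: 0.0, 12.0, 23.0, 63.0, 97.0, 68.0, 47.0, 33.0, 23.0, 16.0, 11.0, 8.0, 5.0, 0.0 cfs; ΣQ_DR = 406.0 cfs.
V = ΣQ_DR · Δt = 406.0 × 10800 s = 4.385 × 10^6 ft³.
Over A = 2.25 mi², depth = V / A = 0.839 in.

d ≈ 0.839 in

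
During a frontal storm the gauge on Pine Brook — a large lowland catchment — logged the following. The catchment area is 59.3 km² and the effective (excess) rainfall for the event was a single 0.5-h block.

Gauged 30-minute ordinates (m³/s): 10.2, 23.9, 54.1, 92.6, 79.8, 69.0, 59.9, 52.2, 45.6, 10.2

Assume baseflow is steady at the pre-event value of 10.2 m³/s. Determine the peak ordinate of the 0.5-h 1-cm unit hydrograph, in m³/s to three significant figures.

Direct runoff: 0.0, 13.7, 43.9, 82.4, 69.6, 58.8, 49.7, 42.0, 35.4, 0.0 m³/s; ΣQ_DR = 395.5 m³/s, peak = 82.4 m³/s.
Runoff depth d = ΣQ_DR·Δt / A = 395.5 × 1800 / (59.3 km²) = 12.01 mm.
The 1-cm UH is the DRH scaled by (10 mm)/d, so U_p = 82.4 × 10/12.01 = 68.6 m³/s.

U_p ≈ 68.6 m³/s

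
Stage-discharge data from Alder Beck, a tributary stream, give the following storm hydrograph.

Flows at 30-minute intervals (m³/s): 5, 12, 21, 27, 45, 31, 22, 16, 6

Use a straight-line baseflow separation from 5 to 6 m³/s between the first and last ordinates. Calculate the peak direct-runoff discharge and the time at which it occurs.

Q_p = 39.50 m³/s at t = 2 h

Subtracting baseflow gives direct-runoff ordinates: 0.00, 6.88, 15.75, 21.62, 39.50, 25.38, 16.25, 10.12, 0.00 m³/s.
The maximum is 39.50 m³/s, occurring at the reading for t = 2 h.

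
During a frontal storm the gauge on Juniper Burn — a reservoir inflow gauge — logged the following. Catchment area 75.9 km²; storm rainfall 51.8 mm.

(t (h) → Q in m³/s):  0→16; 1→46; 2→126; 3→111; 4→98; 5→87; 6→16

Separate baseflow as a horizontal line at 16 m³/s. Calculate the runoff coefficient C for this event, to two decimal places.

ΣQ_DR = 388.0 m³/s; V = ΣQ_DR·Δt = 1.397 × 10^6 m³.
Runoff depth d = V / A = 18.40 mm.
C = d / P = 18.40 / 51.8 = 0.36.

C ≈ 0.36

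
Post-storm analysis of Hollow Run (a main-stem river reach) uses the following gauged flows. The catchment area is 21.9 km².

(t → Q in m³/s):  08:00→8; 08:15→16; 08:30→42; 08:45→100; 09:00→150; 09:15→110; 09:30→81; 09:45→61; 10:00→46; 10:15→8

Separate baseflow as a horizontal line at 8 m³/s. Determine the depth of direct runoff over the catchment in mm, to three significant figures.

d ≈ 22.3 mm

Direct runoff: 0.0, 8.0, 34.0, 92.0, 142.0, 102.0, 73.0, 53.0, 38.0, 0.0 m³/s; ΣQ_DR = 542.0 m³/s.
V = ΣQ_DR · Δt = 542.0 × 900 s = 4.878 × 10^5 m³.
Over A = 21.9 km², depth = V / A = 22.3 mm.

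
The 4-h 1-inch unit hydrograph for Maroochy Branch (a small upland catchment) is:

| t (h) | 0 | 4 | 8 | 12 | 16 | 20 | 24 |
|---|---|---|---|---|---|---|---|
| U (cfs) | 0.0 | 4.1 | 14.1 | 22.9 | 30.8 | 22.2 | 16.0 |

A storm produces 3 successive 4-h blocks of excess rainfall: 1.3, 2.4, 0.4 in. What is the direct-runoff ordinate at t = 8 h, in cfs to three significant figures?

By discrete convolution, Q_j = Σ (P_i / 1 in) · U_{j−i}.
At t = 8 h (j=2): Q = (1.3/1)·14.1 + (2.4/1)·4.1 + (0.4/1)·0.0 = 28.2 cfs.

Q ≈ 28.2 cfs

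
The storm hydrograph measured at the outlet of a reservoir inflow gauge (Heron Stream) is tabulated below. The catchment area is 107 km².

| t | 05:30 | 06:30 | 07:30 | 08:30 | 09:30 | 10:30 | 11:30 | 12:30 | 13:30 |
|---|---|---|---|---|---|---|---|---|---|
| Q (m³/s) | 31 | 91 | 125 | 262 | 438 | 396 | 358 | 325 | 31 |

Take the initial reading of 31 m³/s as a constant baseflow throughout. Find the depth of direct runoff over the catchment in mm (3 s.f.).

Direct runoff: 0.0, 60.0, 94.0, 231.0, 407.0, 365.0, 327.0, 294.0, 0.0 m³/s; ΣQ_DR = 1778 m³/s.
V = ΣQ_DR · Δt = 1778 × 3600 s = 6.401 × 10^6 m³.
Over A = 107 km², depth = V / A = 59.8 mm.

d ≈ 59.8 mm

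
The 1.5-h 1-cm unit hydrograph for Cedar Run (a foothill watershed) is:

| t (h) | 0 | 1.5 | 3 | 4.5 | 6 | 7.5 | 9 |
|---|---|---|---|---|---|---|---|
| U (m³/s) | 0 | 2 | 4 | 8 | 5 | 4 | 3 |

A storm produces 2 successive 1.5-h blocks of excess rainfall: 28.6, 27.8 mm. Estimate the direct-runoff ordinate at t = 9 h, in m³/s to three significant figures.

Q ≈ 19.7 m³/s

By discrete convolution, Q_j = Σ (P_i / 10 mm) · U_{j−i}.
At t = 9 h (j=6): Q = (28.6/10)·3 + (27.8/10)·4 = 19.7 m³/s.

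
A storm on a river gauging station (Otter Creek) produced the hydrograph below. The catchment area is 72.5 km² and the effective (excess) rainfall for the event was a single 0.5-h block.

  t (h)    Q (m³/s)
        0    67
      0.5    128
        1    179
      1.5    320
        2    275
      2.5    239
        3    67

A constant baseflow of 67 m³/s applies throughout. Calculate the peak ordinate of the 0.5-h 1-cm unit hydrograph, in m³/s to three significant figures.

U_p ≈ 126 m³/s

Direct runoff: 0.0, 61.0, 112.0, 253.0, 208.0, 172.0, 0.0 m³/s; ΣQ_DR = 806.0 m³/s, peak = 253.0 m³/s.
Runoff depth d = ΣQ_DR·Δt / A = 806.0 × 1800 / (72.5 km²) = 20.01 mm.
The 1-cm UH is the DRH scaled by (10 mm)/d, so U_p = 253.0 × 10/20.01 = 126 m³/s.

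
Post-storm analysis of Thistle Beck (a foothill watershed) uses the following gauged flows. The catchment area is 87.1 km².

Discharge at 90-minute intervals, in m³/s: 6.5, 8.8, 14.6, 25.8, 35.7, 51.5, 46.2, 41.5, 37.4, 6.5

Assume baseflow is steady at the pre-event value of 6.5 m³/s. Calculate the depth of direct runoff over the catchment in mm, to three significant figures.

Direct runoff: 0.0, 2.3, 8.1, 19.3, 29.2, 45.0, 39.7, 35.0, 30.9, 0.0 m³/s; ΣQ_DR = 209.5 m³/s.
V = ΣQ_DR · Δt = 209.5 × 5400 s = 1.131 × 10^6 m³.
Over A = 87.1 km², depth = V / A = 13.0 mm.

d ≈ 13.0 mm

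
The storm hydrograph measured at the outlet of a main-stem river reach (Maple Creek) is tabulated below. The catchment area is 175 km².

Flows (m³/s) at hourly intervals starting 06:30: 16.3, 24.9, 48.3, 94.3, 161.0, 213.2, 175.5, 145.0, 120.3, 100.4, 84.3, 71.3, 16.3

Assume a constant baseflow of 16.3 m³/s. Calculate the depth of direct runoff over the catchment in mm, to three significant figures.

d ≈ 21.8 mm

Direct runoff: 0.0, 8.6, 32.0, 78.0, 144.7, 196.9, 159.2, 128.7, 104.0, 84.1, 68.0, 55.0, 0.0 m³/s; ΣQ_DR = 1059 m³/s.
V = ΣQ_DR · Δt = 1059 × 3600 s = 3.813 × 10^6 m³.
Over A = 175 km², depth = V / A = 21.8 mm.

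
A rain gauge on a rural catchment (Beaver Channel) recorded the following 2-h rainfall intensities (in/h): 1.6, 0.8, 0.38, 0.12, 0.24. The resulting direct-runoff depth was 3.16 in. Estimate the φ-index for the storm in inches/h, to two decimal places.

Only the 2 blocks with intensity above φ contribute runoff: 1.6, 0.8 in/h.
Σ(I−φ)·Δt = d  ⇒  (1.6+0.8 − 2φ)·2 = 3.16
φ = (2.400 − 3.16/2) / 2 = 0.41 in/h.

φ ≈ 0.41 in/h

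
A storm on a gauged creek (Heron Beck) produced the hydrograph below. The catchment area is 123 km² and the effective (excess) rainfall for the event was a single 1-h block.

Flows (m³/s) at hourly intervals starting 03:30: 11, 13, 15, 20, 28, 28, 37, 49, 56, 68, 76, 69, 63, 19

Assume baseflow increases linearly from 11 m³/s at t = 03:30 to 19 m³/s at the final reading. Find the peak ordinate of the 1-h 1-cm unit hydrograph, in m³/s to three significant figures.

Direct runoff: 0.00, 1.38, 2.77, 7.15, 14.54, 13.92, 22.31, 33.69, 40.08, 51.46, 58.85, 51.23, 44.62, 0.00 m³/s; ΣQ_DR = 342.0 m³/s, peak = 58.85 m³/s.
Runoff depth d = ΣQ_DR·Δt / A = 342.0 × 3600 / (123 km²) = 10.01 mm.
The 1-cm UH is the DRH scaled by (10 mm)/d, so U_p = 58.85 × 10/10.01 = 58.8 m³/s.

U_p ≈ 58.8 m³/s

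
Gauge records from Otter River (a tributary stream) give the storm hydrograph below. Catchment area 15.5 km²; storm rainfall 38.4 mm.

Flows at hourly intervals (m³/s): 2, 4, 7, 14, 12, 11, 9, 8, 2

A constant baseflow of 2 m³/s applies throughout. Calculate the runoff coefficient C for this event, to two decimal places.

C ≈ 0.31

ΣQ_DR = 51.00 m³/s; V = ΣQ_DR·Δt = 1.836 × 10^5 m³.
Runoff depth d = V / A = 11.85 mm.
C = d / P = 11.85 / 38.4 = 0.31.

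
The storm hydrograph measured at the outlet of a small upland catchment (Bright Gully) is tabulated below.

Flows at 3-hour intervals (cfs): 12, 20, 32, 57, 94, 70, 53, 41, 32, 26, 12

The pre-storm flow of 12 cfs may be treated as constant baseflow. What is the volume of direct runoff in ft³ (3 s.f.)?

Direct-runoff ordinates (Q − Q_b): 0.0, 8.0, 20.0, 45.0, 82.0, 58.0, 41.0, 29.0, 20.0, 14.0, 0.0 cfs.
ΣQ_DR = 317.0 cfs.
With Δt = 3 h = 10800 s, V = ΣQ_DR · Δt = 317.0 × 10800 = 3.42 × 10^6 ft³.

V ≈ 3.42 × 10^6 ft³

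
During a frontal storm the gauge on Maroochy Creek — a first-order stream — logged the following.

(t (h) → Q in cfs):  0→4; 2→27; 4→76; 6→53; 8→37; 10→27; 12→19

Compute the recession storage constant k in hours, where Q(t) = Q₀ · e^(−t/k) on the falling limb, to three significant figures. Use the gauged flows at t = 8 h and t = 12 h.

k ≈ 6.00 h

On the falling limb, Q drops from 37 to 19 cfs between t = 8 h and t = 12 h (Δt = 4 h).
k = −Δt / ln(Q₂/Q₁) = −4 / ln(19/37) = 6.00 h.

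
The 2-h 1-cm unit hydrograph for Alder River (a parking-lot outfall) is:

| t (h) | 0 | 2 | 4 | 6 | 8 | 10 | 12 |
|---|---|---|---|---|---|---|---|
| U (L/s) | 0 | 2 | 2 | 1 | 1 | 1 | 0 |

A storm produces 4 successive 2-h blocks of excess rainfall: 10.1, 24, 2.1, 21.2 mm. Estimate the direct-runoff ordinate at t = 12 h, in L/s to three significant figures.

Q ≈ 4.73 L/s

By discrete convolution, Q_j = Σ (P_i / 10 mm) · U_{j−i}.
At t = 12 h (j=6): Q = (10.1/10)·0 + (24/10)·1 + (2.1/10)·1 + (21.2/10)·1 = 4.73 L/s.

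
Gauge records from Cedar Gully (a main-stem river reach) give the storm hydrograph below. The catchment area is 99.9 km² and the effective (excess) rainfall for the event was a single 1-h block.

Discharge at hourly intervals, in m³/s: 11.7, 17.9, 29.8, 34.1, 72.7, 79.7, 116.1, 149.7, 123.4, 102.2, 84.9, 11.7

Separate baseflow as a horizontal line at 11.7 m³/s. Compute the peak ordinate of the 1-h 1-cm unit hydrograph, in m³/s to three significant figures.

U_p ≈ 55.2 m³/s

Direct runoff: 0.0, 6.2, 18.1, 22.4, 61.0, 68.0, 104.4, 138.0, 111.7, 90.5, 73.2, 0.0 m³/s; ΣQ_DR = 693.5 m³/s, peak = 138.0 m³/s.
Runoff depth d = ΣQ_DR·Δt / A = 693.5 × 3600 / (99.9 km²) = 24.99 mm.
The 1-cm UH is the DRH scaled by (10 mm)/d, so U_p = 138.0 × 10/24.99 = 55.2 m³/s.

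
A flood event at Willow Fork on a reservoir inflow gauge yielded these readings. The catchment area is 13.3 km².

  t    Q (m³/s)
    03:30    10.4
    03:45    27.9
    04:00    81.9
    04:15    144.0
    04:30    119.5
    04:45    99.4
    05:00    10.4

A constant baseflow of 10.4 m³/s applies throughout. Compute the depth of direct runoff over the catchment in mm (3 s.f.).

Direct runoff: 0.0, 17.5, 71.5, 133.6, 109.1, 89.0, 0.0 m³/s; ΣQ_DR = 420.7 m³/s.
V = ΣQ_DR · Δt = 420.7 × 900 s = 3.786 × 10^5 m³.
Over A = 13.3 km², depth = V / A = 28.5 mm.

d ≈ 28.5 mm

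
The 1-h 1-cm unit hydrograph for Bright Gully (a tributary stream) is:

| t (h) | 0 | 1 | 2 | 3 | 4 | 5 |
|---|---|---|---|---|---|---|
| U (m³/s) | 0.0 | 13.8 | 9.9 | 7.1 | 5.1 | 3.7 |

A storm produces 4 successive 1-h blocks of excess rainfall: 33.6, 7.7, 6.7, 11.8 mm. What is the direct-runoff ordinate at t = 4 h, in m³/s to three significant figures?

By discrete convolution, Q_j = Σ (P_i / 10 mm) · U_{j−i}.
At t = 4 h (j=4): Q = (33.6/10)·5.1 + (7.7/10)·7.1 + (6.7/10)·9.9 + (11.8/10)·13.8 = 45.5 m³/s.

Q ≈ 45.5 m³/s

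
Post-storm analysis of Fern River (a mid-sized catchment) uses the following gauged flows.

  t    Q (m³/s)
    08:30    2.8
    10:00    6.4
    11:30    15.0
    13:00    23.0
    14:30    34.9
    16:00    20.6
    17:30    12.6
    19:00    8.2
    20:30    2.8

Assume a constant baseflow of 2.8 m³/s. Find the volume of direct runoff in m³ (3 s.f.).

Direct-runoff ordinates (Q − Q_b): 0.0, 3.6, 12.2, 20.2, 32.1, 17.8, 9.8, 5.4, 0.0 m³/s.
ΣQ_DR = 101.1 m³/s.
With Δt = 1.5 h = 5400 s, V = ΣQ_DR · Δt = 101.1 × 5400 = 5.46 × 10^5 m³.

V ≈ 5.46 × 10^5 m³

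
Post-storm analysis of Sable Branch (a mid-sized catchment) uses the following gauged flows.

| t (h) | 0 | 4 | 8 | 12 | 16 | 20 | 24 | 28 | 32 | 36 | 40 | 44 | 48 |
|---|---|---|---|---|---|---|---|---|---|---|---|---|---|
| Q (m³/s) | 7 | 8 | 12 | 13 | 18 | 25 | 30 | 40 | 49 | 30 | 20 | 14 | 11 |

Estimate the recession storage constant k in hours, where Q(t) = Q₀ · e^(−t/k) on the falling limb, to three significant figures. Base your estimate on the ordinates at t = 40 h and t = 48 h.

On the falling limb, Q drops from 20 to 11 m³/s between t = 40 h and t = 48 h (Δt = 8 h).
k = −Δt / ln(Q₂/Q₁) = −8 / ln(11/20) = 13.4 h.

k ≈ 13.4 h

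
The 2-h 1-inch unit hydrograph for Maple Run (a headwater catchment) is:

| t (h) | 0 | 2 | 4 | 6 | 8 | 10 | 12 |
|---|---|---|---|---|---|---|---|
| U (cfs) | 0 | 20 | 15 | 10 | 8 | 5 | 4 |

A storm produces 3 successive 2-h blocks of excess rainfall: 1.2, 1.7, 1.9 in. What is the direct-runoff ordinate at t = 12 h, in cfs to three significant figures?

Q ≈ 28.5 cfs

By discrete convolution, Q_j = Σ (P_i / 1 in) · U_{j−i}.
At t = 12 h (j=6): Q = (1.2/1)·4 + (1.7/1)·5 + (1.9/1)·8 = 28.5 cfs.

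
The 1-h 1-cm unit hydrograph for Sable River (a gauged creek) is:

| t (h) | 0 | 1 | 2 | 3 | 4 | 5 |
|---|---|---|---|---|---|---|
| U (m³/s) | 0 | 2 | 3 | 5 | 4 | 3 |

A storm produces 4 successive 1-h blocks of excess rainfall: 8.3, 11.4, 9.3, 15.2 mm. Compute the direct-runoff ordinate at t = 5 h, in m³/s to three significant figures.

By discrete convolution, Q_j = Σ (P_i / 10 mm) · U_{j−i}.
At t = 5 h (j=5): Q = (8.3/10)·3 + (11.4/10)·4 + (9.3/10)·5 + (15.2/10)·3 = 16.3 m³/s.

Q ≈ 16.3 m³/s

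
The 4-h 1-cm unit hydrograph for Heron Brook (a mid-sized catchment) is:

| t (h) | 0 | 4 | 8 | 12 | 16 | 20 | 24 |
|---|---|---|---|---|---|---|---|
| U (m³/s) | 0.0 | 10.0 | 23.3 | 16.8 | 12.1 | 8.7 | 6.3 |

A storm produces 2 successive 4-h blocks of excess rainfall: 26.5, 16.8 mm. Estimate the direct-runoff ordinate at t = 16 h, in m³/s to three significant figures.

By discrete convolution, Q_j = Σ (P_i / 10 mm) · U_{j−i}.
At t = 16 h (j=4): Q = (26.5/10)·12.1 + (16.8/10)·16.8 = 60.3 m³/s.

Q ≈ 60.3 m³/s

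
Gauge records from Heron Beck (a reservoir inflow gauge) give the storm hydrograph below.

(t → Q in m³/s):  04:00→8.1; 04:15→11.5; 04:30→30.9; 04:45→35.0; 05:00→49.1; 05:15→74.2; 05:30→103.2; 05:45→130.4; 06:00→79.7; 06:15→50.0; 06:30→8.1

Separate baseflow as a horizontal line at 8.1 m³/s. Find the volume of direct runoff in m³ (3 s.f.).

Direct-runoff ordinates (Q − Q_b): 0.0, 3.4, 22.8, 26.9, 41.0, 66.1, 95.1, 122.3, 71.6, 41.9, 0.0 m³/s.
ΣQ_DR = 491.1 m³/s.
With Δt = 0.25 h = 900 s, V = ΣQ_DR · Δt = 491.1 × 900 = 4.42 × 10^5 m³.

V ≈ 4.42 × 10^5 m³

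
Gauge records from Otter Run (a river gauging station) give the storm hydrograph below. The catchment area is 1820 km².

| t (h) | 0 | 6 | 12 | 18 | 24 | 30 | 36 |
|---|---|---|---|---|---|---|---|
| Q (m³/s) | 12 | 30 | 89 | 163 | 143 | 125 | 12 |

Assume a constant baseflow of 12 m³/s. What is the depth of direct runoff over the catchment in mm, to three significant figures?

d ≈ 5.82 mm

Direct runoff: 0.0, 18.0, 77.0, 151.0, 131.0, 113.0, 0.0 m³/s; ΣQ_DR = 490.0 m³/s.
V = ΣQ_DR · Δt = 490.0 × 21600 s = 1.058 × 10^7 m³.
Over A = 1820 km², depth = V / A = 5.82 mm.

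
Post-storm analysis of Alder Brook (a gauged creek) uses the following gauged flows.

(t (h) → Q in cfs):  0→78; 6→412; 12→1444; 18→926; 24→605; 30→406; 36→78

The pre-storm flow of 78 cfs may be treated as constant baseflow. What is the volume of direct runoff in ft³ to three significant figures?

V ≈ 7.35 × 10^7 ft³

Direct-runoff ordinates (Q − Q_b): 0.0, 334.0, 1366.0, 848.0, 527.0, 328.0, 0.0 cfs.
ΣQ_DR = 3403 cfs.
With Δt = 6 h = 21600 s, V = ΣQ_DR · Δt = 3403 × 21600 = 7.35 × 10^7 ft³.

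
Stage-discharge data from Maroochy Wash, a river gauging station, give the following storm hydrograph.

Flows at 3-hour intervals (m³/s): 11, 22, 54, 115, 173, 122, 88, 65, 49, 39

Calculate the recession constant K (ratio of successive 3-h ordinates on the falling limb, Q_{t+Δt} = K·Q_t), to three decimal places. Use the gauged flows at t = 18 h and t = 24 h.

Using the recession-limb readings at t = 18 h and t = 24 h: Q falls from 88 to 49 m³/s over 2 intervals.
K = (Q₂/Q₁)^(1/2) = (49/88)^(1/2) = 0.746.

K ≈ 0.746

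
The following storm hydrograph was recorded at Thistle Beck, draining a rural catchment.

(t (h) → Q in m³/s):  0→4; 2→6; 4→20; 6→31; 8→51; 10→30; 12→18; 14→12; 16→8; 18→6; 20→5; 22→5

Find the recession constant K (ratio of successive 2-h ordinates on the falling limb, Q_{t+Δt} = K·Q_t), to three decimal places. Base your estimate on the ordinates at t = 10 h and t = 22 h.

Using the recession-limb readings at t = 10 h and t = 22 h: Q falls from 30 to 5 m³/s over 6 intervals.
K = (Q₂/Q₁)^(1/6) = (5/30)^(1/6) = 0.742.

K ≈ 0.742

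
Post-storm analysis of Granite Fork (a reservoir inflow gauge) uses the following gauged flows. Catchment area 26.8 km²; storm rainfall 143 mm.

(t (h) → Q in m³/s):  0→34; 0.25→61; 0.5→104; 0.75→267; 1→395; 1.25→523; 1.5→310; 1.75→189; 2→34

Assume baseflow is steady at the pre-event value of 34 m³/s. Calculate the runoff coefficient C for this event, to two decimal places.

C ≈ 0.38

ΣQ_DR = 1611 m³/s; V = ΣQ_DR·Δt = 1.450 × 10^6 m³.
Runoff depth d = V / A = 54.10 mm.
C = d / P = 54.10 / 143 = 0.38.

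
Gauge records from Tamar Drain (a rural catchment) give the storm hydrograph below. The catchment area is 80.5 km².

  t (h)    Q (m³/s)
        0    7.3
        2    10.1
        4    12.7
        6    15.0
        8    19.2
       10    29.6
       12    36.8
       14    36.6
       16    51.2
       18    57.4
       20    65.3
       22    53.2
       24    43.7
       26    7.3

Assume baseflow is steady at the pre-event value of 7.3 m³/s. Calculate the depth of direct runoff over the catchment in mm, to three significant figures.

Direct runoff: 0.0, 2.8, 5.4, 7.7, 11.9, 22.3, 29.5, 29.3, 43.9, 50.1, 58.0, 45.9, 36.4, 0.0 m³/s; ΣQ_DR = 343.2 m³/s.
V = ΣQ_DR · Δt = 343.2 × 7200 s = 2.471 × 10^6 m³.
Over A = 80.5 km², depth = V / A = 30.7 mm.

d ≈ 30.7 mm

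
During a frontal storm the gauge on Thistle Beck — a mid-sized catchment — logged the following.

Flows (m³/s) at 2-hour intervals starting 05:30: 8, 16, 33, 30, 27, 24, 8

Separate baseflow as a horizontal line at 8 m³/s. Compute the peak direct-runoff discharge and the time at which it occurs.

Subtracting baseflow gives direct-runoff ordinates: 0.0, 8.0, 25.0, 22.0, 19.0, 16.0, 0.0 m³/s.
The maximum is 25.0 m³/s, occurring at the reading for t = 09:30.

Q_p = 25.0 m³/s at t = 09:30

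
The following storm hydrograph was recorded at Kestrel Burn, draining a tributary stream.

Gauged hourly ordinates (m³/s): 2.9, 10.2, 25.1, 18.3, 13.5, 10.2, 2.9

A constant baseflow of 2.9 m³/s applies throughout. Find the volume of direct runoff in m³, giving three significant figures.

V ≈ 2.26 × 10^5 m³

Direct-runoff ordinates (Q − Q_b): 0.0, 7.3, 22.2, 15.4, 10.6, 7.3, 0.0 m³/s.
ΣQ_DR = 62.80 m³/s.
With Δt = 1 h = 3600 s, V = ΣQ_DR · Δt = 62.80 × 3600 = 2.26 × 10^5 m³.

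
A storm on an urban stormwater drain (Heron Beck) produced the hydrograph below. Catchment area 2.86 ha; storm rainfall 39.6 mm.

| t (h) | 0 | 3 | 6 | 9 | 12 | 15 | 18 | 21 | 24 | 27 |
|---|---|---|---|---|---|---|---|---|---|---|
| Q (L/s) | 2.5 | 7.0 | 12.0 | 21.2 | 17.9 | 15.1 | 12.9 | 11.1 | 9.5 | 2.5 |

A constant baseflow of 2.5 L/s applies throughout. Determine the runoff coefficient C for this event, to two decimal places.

C ≈ 0.83

ΣQ_DR = 86.70 L/s; V = ΣQ_DR·Δt = 9.364 × 10^5 L.
Runoff depth d = V / A = 32.74 mm.
C = d / P = 32.74 / 39.6 = 0.83.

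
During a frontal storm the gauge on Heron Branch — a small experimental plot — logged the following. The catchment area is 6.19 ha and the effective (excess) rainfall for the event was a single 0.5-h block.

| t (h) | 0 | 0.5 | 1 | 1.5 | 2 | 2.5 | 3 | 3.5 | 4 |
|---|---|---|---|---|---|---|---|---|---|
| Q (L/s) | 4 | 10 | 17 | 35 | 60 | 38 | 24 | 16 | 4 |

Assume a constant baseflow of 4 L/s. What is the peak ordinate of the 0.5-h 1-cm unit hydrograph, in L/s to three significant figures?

U_p ≈ 112 L/s

Direct runoff: 0.0, 6.0, 13.0, 31.0, 56.0, 34.0, 20.0, 12.0, 0.0 L/s; ΣQ_DR = 172.0 L/s, peak = 56.0 L/s.
Runoff depth d = ΣQ_DR·Δt / A = 172.0 × 1800 / (6.19 ha) = 5.002 mm.
The 1-cm UH is the DRH scaled by (10 mm)/d, so U_p = 56.0 × 10/5.002 = 112 L/s.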